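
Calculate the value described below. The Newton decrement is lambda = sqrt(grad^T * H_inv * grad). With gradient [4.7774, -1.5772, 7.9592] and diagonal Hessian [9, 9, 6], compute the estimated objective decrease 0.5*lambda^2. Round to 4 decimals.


Step 1: H is diagonal, so H^(-1) * g = [0.5308, -0.1752, 1.3265].
Step 2: g^T H^(-1) g = sum_i g_i^2 / H_ii
  = (4.7774)^2/9 + (-1.5772)^2/9 + (7.9592)^2/6
  = 2.536 + 0.2764 + 10.5581 = 13.3705
Step 3: Objective decrease = 0.5 * g^T H^(-1) g = 6.6852


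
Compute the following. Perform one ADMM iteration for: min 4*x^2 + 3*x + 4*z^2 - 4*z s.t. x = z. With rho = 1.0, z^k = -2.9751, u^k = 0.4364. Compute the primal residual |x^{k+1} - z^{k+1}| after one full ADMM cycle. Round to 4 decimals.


ADMM iteration with rho = 1.0, z^k = -2.9751, u^k = 0.4364
Step 1: x-update.
Minimize 4*x^2 + 3*x + (1.0/2)*(x + 2.9751 + 0.4364)^2
FOC: (2*4 + 1.0)*x = -3 + 1.0*(-2.9751 - 0.4364)
x^{k+1} = -0.7124
Step 2: z-update.
Minimize 4*z^2 - 4*z + (1.0/2)*(-0.7124 - z + 0.4364)^2
FOC: (2*4 + 1.0)*z = 4 + 1.0*(-0.7124 + 0.4364)
z^{k+1} = 0.4138
Step 3: u-update.
u^{k+1} = 0.4364 - 0.7124 - 0.4138 = -0.6898
Step 4: Primal residual = |-0.7124 - 0.4138| = 1.1262


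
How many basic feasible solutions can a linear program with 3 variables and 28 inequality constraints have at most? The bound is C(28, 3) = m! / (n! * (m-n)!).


Each vertex corresponds to some choice of n active constraints out of m, so the number of vertices is at most C(m, n) = m! / (n!(m-n)!).
m = 28, n = 3
Numerator: 28 * 27 * 26
Denominator: 3! = 6
C(28, 3) = 3276


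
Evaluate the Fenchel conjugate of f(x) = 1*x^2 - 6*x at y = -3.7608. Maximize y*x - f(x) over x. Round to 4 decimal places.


f*(y) = sup_x {y*x - a*x^2 - b*x} = sup_x {(y-b)*x - a*x^2}
FOC: (y - b) - 2a*x = 0 => x* = (y - b)/(2a)
x* = (-3.7608 + 6)/(2*1) = 1.1196
f*(-3.7608) = (y-b)^2/(4a) = (-3.7608 + 6)^2/(4*1)
= 5.014/4 = 1.2535


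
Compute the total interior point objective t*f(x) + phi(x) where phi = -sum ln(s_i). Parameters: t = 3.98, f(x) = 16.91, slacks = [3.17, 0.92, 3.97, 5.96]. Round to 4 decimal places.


Step 1: Compute log-barrier.
ln values: [1.1537, -0.0834, 1.3788, 1.7851]
phi = -(1.1537 - 0.0834 + 1.3788 + 1.7851) = -4.2342
Step 2: Compute augmented objective.
t*f(x) = 3.98*16.91 = 67.3018
Total = 67.3018 - 4.2342 = 63.0676


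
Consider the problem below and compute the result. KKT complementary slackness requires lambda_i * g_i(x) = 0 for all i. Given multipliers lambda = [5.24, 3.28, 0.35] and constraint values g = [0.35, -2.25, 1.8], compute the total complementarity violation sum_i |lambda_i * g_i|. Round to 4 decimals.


KKT complementary slackness check:
lambda_1 * g_1 = 5.24 * 0.35 = 1.834
lambda_2 * g_2 = 3.28 * -2.25 = -7.38
lambda_3 * g_3 = 0.35 * 1.8 = 0.63
Total violation = 1.834 + 7.38 + 0.63 = 9.844


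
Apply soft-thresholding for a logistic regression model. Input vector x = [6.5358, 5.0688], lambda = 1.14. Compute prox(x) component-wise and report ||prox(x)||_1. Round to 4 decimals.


Soft-thresholding with lambda = 1.14:
prox(6.5358) = sign(6.5358)*max(|6.5358| - 1.14, 0) = 5.3958
prox(5.0688) = sign(5.0688)*max(|5.0688| - 1.14, 0) = 3.9288
prox(x) = [5.3958, 3.9288]
||prox(x)||_1 = 5.3958 + 3.9288 = 9.3246


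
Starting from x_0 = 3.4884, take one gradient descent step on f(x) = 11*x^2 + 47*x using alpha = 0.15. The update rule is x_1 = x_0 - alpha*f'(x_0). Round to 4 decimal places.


We compute the gradient at x_0 and apply the update.
f'(x) = 22*x + 47
f'(3.4884) = 22*3.4884 + 47 = 123.7448
x_1 = 3.4884 - 0.15*123.7448 = -15.0733


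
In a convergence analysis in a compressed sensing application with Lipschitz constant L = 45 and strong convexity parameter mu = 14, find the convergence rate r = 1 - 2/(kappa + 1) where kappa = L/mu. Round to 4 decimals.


Step 1: Compute the condition number.
kappa = L/mu = 45/14 = 3.2143
Step 2: Compute the convergence rate.
r = 1 - 2/(kappa + 1) = 1 - 2*mu/(L + mu) = (L - mu)/(L + mu) = 31/59 = 0.5254


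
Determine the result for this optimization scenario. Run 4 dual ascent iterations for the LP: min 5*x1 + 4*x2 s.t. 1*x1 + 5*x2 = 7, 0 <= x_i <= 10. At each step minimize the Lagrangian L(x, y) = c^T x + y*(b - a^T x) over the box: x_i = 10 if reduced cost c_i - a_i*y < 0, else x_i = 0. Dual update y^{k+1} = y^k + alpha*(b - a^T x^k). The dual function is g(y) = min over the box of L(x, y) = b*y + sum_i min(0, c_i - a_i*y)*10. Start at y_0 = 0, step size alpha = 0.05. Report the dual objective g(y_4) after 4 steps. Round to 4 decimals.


Dual ascent for LP: min 5*x1 + 4*x2, 1*x1 + 5*x2 = 7, 0 <= x_i <= 10
Step 1: y^k = 0.0, reduced costs: (5.0, 4.0)
  x^k = (0.0, 0.0), subgradient = b - a^T x = 7.0
  y^{k+1} = 0.0 + 0.05*7.0 = 0.35
Step 2: y^k = 0.35, reduced costs: (4.65, 2.25)
  x^k = (0.0, 0.0), subgradient = b - a^T x = 7.0
  y^{k+1} = 0.35 + 0.05*7.0 = 0.7
Step 3: y^k = 0.7, reduced costs: (4.3, 0.5)
  x^k = (0.0, 0.0), subgradient = b - a^T x = 7.0
  y^{k+1} = 0.7 + 0.05*7.0 = 1.05
Step 4: y^k = 1.05, reduced costs: (3.95, -1.25)
  x^k = (0.0, 10.0), subgradient = b - a^T x = -43.0
  y^{k+1} = 1.05 + 0.05*-43.0 = -1.1
Dual objective at y_4 = -1.1: reduced costs (6.1, 9.5), box minimizer x = (0.0, 0.0)
g(y_4) = b*y + (c1 - a1*y)*x1 + (c2 - a2*y)*x2 = 7*(-1.1) + 6.1*0.0 + 9.5*0.0 = -7.7 + 0.0 + 0.0 = -7.7


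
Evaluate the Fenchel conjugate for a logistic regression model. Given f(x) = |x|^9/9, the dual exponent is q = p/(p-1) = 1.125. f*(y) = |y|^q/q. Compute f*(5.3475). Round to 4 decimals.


The conjugate exponent q satisfies 1/p + 1/q = 1.
p = 9, so q = 9/(9 - 1) = 1.125
|y|^q = 5.3475^1.125 = 6.5943
f*(5.3475) = 6.5943 / 1.125 = 5.8616


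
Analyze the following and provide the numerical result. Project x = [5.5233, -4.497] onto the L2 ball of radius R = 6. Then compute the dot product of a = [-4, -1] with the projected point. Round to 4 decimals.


Step 1: Compute ||x|| (intermediates to 6 decimals).
||x|| = sqrt(5.5233^2 + (-4.497)^2) = 7.122489
Step 2: Project.
Since ||x|| > R, scale = R/||x|| = 6/7.122489 = 0.842402, proj(x) = scale * x
proj(x) = [4.652839, -3.788282]
Step 3: Dot product.
a^T * proj(x) = -4*4.652839 - 1*(-3.788282) = -14.8231


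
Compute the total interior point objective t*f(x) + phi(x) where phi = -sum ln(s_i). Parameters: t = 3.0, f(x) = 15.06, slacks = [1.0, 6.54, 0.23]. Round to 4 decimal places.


Step 1: Compute log-barrier.
ln values: [0.0, 1.8779, -1.4697]
phi = -(0.0 + 1.8779 - 1.4697) = -0.4083
Step 2: Compute augmented objective.
t*f(x) = 3.0*15.06 = 45.18
Total = 45.18 - 0.4083 = 44.7717


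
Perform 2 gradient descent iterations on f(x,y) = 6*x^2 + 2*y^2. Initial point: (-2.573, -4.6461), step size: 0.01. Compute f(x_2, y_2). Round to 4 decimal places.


Gradient descent on f(x,y) = 6*x^2 + 2*y^2.
Starting point: (-2.573, -4.6461), alpha = 0.01
Step 1: grad_x = 2*6*-2.573 = -30.876, grad_y = 2*2*-4.6461 = -18.5844
  x_1 = -2.573 - 0.01*-30.876 = -2.2642
  y_1 = -4.6461 - 0.01*-18.5844 = -4.4603
Step 2: grad_x = 2*6*-2.2642 = -27.1709, grad_y = 2*2*-4.4603 = -17.841
  x_2 = -2.2642 - 0.01*-27.1709 = -1.9925
  y_2 = -4.4603 - 0.01*-17.841 = -4.2818
f(-1.9925, -4.2818) = 6*(-1.9925)^2 + 2*(-4.2818)^2 = 60.4895


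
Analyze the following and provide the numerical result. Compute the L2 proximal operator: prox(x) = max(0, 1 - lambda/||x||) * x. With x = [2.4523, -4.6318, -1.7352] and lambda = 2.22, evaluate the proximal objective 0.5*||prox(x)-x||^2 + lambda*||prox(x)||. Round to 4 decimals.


Step 1: Compute ||x||.
||x|| = 5.5207
Step 2: Compute scaling factor.
scale = max(0, 1 - 2.22/5.5207) = 0.5979
Step 3: prox(x) = [1.4662, -2.7693, -1.0374]
||prox(x)|| = 3.3007
Step 4: Proximal objective.
0.5*||prox-x||^2 = 2.4642
lambda*||prox|| = 7.3276
Total = 9.7918


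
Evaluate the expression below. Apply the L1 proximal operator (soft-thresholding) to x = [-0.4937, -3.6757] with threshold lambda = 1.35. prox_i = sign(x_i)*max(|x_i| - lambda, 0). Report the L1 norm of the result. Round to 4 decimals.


Soft-thresholding with lambda = 1.35:
prox(-0.4937) = sign(-0.4937)*max(|-0.4937| - 1.35, 0) = 0.0
prox(-3.6757) = sign(-3.6757)*max(|-3.6757| - 1.35, 0) = -2.3257
prox(x) = [0.0, -2.3257]
||prox(x)||_1 = 0.0 + 2.3257 = 2.3257


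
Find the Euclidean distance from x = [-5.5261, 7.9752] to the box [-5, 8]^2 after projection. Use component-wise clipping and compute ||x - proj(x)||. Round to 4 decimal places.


Project each component onto [-5, 8].
clip(-5.5261) = -5.0, clip(7.9752) = 7.9752
Projection = [-5.0, 7.9752]
Squared diffs: [0.2768, 0.0]
Distance = sqrt(0.2768) = 0.5261


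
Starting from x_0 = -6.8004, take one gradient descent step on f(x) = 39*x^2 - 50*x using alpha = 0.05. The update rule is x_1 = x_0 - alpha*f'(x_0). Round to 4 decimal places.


We compute the gradient at x_0 and apply the update.
f'(x) = 78*x - 50
f'(-6.8004) = 78*-6.8004 - 50 = -580.4312
x_1 = -6.8004 - 0.05*-580.4312 = 22.2212


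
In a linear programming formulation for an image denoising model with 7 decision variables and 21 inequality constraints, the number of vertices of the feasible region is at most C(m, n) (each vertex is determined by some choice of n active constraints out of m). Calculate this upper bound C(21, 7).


Each vertex corresponds to some choice of n active constraints out of m, so the number of vertices is at most C(m, n) = m! / (n!(m-n)!).
m = 21, n = 7
Numerator: 21 * 20 * 19 * 18 * 17 * 16 * 15
Denominator: 7! = 5040
C(21, 7) = 116280


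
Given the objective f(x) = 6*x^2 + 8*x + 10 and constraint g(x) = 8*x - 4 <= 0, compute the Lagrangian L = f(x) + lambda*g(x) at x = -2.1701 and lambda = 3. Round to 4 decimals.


Step 1: Evaluate f(x).
f(-2.1701) = 6*(-2.1701)^2 + 8*(-2.1701) + 10 = 20.8952
Step 2: Evaluate g(x).
g(-2.1701) = 8*-2.1701 - 4 = -21.3608
Step 3: Compute Lagrangian.
L = 20.8952 + 3*-21.3608 = -43.1872


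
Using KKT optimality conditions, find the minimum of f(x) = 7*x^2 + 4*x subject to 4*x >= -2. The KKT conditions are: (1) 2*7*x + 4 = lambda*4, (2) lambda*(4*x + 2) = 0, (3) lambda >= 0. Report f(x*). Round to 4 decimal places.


Step 1: Try lambda = 0 (constraint inactive).
Stationarity: 2*7*x + 4 = 0
x* = -4/(2*7) = -2/7 = -0.2857 (rounded; the exact value -2/7 is used below)
Check constraint: 4*-0.2857 = -1.1428 >= -2 -- satisfied.
Step 2: Compute optimal value.
f(x*) = 7*(-2/7)^2 + 4*(-2/7) = -0.5714


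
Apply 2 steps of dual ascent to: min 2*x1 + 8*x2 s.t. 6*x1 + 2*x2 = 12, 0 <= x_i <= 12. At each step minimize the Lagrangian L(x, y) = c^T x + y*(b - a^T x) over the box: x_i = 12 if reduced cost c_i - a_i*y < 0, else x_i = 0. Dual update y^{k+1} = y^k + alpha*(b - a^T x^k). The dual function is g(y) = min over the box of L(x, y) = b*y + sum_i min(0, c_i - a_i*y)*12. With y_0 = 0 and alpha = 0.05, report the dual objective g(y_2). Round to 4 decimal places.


Dual ascent for LP: min 2*x1 + 8*x2, 6*x1 + 2*x2 = 12, 0 <= x_i <= 12
Step 1: y^k = 0.0, reduced costs: (2.0, 8.0)
  x^k = (0.0, 0.0), subgradient = b - a^T x = 12.0
  y^{k+1} = 0.0 + 0.05*12.0 = 0.6
Step 2: y^k = 0.6, reduced costs: (-1.6, 6.8)
  x^k = (12.0, 0.0), subgradient = b - a^T x = -60.0
  y^{k+1} = 0.6 + 0.05*-60.0 = -2.4
Dual objective at y_2 = -2.4: reduced costs (16.4, 12.8), box minimizer x = (0.0, 0.0)
g(y_2) = b*y + (c1 - a1*y)*x1 + (c2 - a2*y)*x2 = 12*(-2.4) + 16.4*0.0 + 12.8*0.0 = -28.8 + 0.0 + 0.0 = -28.8


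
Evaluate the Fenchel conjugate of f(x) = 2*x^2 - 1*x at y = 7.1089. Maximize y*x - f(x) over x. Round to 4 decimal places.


f*(y) = sup_x {y*x - a*x^2 - b*x} = sup_x {(y-b)*x - a*x^2}
FOC: (y - b) - 2a*x = 0 => x* = (y - b)/(2a)
x* = (7.1089 + 1)/(2*2) = 2.0272
f*(7.1089) = (y-b)^2/(4a) = (7.1089 + 1)^2/(4*2)
= 65.7543/8 = 8.2193


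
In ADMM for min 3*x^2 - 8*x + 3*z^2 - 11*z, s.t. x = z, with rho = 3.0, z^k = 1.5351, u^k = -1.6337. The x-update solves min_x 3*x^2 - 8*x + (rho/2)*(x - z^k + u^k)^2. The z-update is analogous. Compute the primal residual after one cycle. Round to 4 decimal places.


ADMM iteration with rho = 3.0, z^k = 1.5351, u^k = -1.6337
Step 1: x-update.
Minimize 3*x^2 - 8*x + (3.0/2)*(x - 1.5351 - 1.6337)^2
FOC: (2*3 + 3.0)*x = 8 + 3.0*(1.5351 + 1.6337)
x^{k+1} = 1.9452
Step 2: z-update.
Minimize 3*z^2 - 11*z + (3.0/2)*(1.9452 - z - 1.6337)^2
FOC: (2*3 + 3.0)*z = 11 + 3.0*(1.9452 - 1.6337)
z^{k+1} = 1.326
Step 3: u-update.
u^{k+1} = -1.6337 + 1.9452 - 1.326 = -1.0146
Step 4: Primal residual = |1.9452 - 1.326| = 0.6191


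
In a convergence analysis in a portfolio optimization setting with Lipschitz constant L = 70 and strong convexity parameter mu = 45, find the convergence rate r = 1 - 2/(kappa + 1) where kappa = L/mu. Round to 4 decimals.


Step 1: Compute the condition number.
kappa = L/mu = 70/45 = 1.5556
Step 2: Compute the convergence rate.
r = 1 - 2/(kappa + 1) = 1 - 2*mu/(L + mu) = (L - mu)/(L + mu) = 25/115 = 0.2174


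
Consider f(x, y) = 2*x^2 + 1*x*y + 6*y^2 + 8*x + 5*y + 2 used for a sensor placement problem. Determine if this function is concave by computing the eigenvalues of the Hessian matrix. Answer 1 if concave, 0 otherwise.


The Hessian of f(x,y) = 2*x^2 + 1*x*y + 6*y^2 + 8*x + 5*y + 2 is:
H = [[4, 1], [1, 12]]
Trace = 4 + 12 = 16
Determinant = 4*12 - (1)^2 = 47
Discriminant = (16)^2 - 4*47 = 68.0
Eigenvalues: lambda_1 = 3.8769, lambda_2 = 12.1231
The function is not concave.

0


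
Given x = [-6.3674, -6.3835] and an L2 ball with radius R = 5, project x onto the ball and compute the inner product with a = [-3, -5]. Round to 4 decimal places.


Step 1: Compute ||x|| (intermediates to 6 decimals).
||x|| = sqrt((-6.3674)^2 + (-6.3835)^2) = 9.016255
Step 2: Project.
Since ||x|| > R, scale = R/||x|| = 5/9.016255 = 0.554554, proj(x) = scale * x
proj(x) = [-3.531067, -3.539995]
Step 3: Dot product.
a^T * proj(x) = -3*(-3.531067) - 5*(-3.539995) = 28.2932


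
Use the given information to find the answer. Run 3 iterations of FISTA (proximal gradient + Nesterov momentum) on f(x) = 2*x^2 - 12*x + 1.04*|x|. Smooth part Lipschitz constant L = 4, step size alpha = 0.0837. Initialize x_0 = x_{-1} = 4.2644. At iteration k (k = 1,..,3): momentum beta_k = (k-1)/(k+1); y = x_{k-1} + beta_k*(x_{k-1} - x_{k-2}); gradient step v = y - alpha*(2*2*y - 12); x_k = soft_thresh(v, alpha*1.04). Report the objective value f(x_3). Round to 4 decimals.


FISTA on f(x) = 2*x^2 - 12*x + 1.04*|x|
L = 4, alpha = 0.0837
Iteration 1: beta = 0.0, y = 4.2644 + 0.0*(4.2644 - 4.2644) = 4.2644
  grad(y) = 5.0576, v = y - alpha*grad = 3.8411
  prox(v) = soft_thresh(3.8411, 0.087) = 3.754
Iteration 2: beta = 0.3333, y = 3.754 + 0.3333*(3.754 - 4.2644) = 3.5839
  grad(y) = 2.3356, v = y - alpha*grad = 3.3884
  prox(v) = soft_thresh(3.3884, 0.087) = 3.3014
Iteration 3: beta = 0.5, y = 3.3014 + 0.5*(3.3014 - 3.754) = 3.075
  grad(y) = 0.3001, v = y - alpha*grad = 3.0499
  prox(v) = soft_thresh(3.0499, 0.087) = 2.9629
f(x_3) = 2*2.9629^2 - 12*2.9629 + 1.04*|2.9629| = -14.9159


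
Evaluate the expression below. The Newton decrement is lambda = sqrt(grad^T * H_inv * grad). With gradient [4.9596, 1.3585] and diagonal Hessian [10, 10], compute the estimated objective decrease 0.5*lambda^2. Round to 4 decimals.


Step 1: H is diagonal, so H^(-1) * g = [0.496, 0.1359].
Step 2: g^T H^(-1) g = sum_i g_i^2 / H_ii
  = (4.9596)^2/10 + (1.3585)^2/10
  = 2.4598 + 0.1846 = 2.6443
Step 3: Objective decrease = 0.5 * g^T H^(-1) g = 1.3222


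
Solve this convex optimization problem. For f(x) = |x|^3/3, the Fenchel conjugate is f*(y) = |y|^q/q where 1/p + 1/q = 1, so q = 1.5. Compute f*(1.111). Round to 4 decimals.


The conjugate exponent q satisfies 1/p + 1/q = 1.
p = 3, so q = 3/(3 - 1) = 1.5
|y|^q = 1.111^1.5 = 1.171
f*(1.111) = 1.171 / 1.5 = 0.7807


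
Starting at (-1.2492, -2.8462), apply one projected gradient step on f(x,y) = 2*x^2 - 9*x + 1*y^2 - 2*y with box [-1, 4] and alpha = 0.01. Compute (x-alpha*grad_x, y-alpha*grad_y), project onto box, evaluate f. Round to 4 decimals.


Step 1: Compute gradient at (-1.2492, -2.8462).
grad_x = 2*2*-1.2492 - 9 = -13.9968
grad_y = 2*1*-2.8462 - 2 = -7.6924
Step 2: Gradient step.
x_raw = -1.2492 - 0.01*-13.9968 = -1.1092
y_raw = -2.8462 - 0.01*-7.6924 = -2.7693
Step 3: Project onto [-1, 4].
x_proj = clip(-1.1092) = -1.0
y_proj = clip(-2.7693) = -1.0
Step 4: Evaluate f.
f(-1.0, -1.0) = 14.0


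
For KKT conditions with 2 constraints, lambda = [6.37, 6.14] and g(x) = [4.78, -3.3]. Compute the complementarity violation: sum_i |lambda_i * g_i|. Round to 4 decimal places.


KKT complementary slackness check:
lambda_1 * g_1 = 6.37 * 4.78 = 30.4486
lambda_2 * g_2 = 6.14 * -3.3 = -20.262
Total violation = 30.4486 + 20.262 = 50.7106


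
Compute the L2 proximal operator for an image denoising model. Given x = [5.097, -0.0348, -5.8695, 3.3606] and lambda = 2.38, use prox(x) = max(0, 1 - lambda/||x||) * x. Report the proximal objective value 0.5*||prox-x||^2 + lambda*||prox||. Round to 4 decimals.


Step 1: Compute ||x||.
||x|| = 8.4691
Step 2: Compute scaling factor.
scale = max(0, 1 - 2.38/8.4691) = 0.719
Step 3: prox(x) = [3.6646, -0.025, -4.22, 2.4162]
||prox(x)|| = 6.0891
Step 4: Proximal objective.
0.5*||prox-x||^2 = 2.8322
lambda*||prox|| = 14.4921
Total = 17.3242


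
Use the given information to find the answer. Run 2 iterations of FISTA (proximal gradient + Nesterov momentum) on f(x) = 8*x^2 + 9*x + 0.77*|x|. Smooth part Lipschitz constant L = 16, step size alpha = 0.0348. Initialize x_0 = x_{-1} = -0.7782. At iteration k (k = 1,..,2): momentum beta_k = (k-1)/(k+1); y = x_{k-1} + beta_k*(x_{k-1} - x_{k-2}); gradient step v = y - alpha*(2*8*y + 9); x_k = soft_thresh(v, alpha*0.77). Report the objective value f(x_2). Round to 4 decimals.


FISTA on f(x) = 8*x^2 + 9*x + 0.77*|x|
L = 16, alpha = 0.0348
Iteration 1: beta = 0.0, y = -0.7782 + 0.0*(-0.7782 + 0.7782) = -0.7782
  grad(y) = -3.4512, v = y - alpha*grad = -0.6581
  prox(v) = soft_thresh(-0.6581, 0.0268) = -0.6313
Iteration 2: beta = 0.3333, y = -0.6313 + 0.3333*(-0.6313 + 0.7782) = -0.5823
  grad(y) = -0.3174, v = y - alpha*grad = -0.5713
  prox(v) = soft_thresh(-0.5713, 0.0268) = -0.5445
f(x_2) = 8*(-0.5445)^2 + 9*(-0.5445) + 0.77*|-0.5445| = -2.1094


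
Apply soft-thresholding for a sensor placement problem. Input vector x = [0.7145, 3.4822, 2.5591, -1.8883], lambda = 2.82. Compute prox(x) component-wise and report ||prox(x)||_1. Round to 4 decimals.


Soft-thresholding with lambda = 2.82:
prox(0.7145) = sign(0.7145)*max(|0.7145| - 2.82, 0) = 0.0
prox(3.4822) = sign(3.4822)*max(|3.4822| - 2.82, 0) = 0.6622
prox(2.5591) = sign(2.5591)*max(|2.5591| - 2.82, 0) = 0.0
prox(-1.8883) = sign(-1.8883)*max(|-1.8883| - 2.82, 0) = 0.0
prox(x) = [0.0, 0.6622, 0.0, 0.0]
||prox(x)||_1 = 0.0 + 0.6622 + 0.0 + 0.0 = 0.6622


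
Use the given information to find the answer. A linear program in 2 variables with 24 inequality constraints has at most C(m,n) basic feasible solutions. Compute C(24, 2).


Each vertex corresponds to some choice of n active constraints out of m, so the number of vertices is at most C(m, n) = m! / (n!(m-n)!).
m = 24, n = 2
Numerator: 24 * 23
Denominator: 2! = 2
C(24, 2) = 276


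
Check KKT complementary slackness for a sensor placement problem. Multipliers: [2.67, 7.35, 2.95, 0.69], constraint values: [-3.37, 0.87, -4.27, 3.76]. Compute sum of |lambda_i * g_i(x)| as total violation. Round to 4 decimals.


KKT complementary slackness check:
lambda_1 * g_1 = 2.67 * -3.37 = -8.9979
lambda_2 * g_2 = 7.35 * 0.87 = 6.3945
lambda_3 * g_3 = 2.95 * -4.27 = -12.5965
lambda_4 * g_4 = 0.69 * 3.76 = 2.5944
Total violation = 8.9979 + 6.3945 + 12.5965 + 2.5944 = 30.5833


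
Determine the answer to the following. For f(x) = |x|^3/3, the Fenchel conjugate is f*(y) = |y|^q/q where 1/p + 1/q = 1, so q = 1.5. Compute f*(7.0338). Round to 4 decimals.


The conjugate exponent q satisfies 1/p + 1/q = 1.
p = 3, so q = 3/(3 - 1) = 1.5
|y|^q = 7.0338^1.5 = 18.6546
f*(7.0338) = 18.6546 / 1.5 = 12.4364


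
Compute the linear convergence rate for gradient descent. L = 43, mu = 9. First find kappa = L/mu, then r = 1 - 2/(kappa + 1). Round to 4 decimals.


Step 1: Compute the condition number.
kappa = L/mu = 43/9 = 4.7778
Step 2: Compute the convergence rate.
r = 1 - 2/(kappa + 1) = 1 - 2*mu/(L + mu) = (L - mu)/(L + mu) = 34/52 = 0.6538


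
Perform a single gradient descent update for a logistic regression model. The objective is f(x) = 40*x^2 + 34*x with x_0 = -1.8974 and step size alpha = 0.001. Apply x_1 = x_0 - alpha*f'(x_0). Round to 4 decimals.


We compute the gradient at x_0 and apply the update.
f'(x) = 80*x + 34
f'(-1.8974) = 80*-1.8974 + 34 = -117.792
x_1 = -1.8974 - 0.001*-117.792 = -1.7796


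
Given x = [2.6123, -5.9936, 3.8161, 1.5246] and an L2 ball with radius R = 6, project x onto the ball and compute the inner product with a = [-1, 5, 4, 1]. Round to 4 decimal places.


Step 1: Compute ||x|| (intermediates to 6 decimals).
||x|| = sqrt(2.6123^2 + (-5.9936)^2 + 3.8161^2 + 1.5246^2) = 7.72233
Step 2: Project.
Since ||x|| > R, scale = R/||x|| = 6/7.72233 = 0.776968, proj(x) = scale * x
proj(x) = [2.029674, -4.656835, 2.964988, 1.184565]
Step 3: Dot product.
a^T * proj(x) = -1*2.029674 + 5*(-4.656835) + 4*2.964988 + 1*1.184565 = -12.2693


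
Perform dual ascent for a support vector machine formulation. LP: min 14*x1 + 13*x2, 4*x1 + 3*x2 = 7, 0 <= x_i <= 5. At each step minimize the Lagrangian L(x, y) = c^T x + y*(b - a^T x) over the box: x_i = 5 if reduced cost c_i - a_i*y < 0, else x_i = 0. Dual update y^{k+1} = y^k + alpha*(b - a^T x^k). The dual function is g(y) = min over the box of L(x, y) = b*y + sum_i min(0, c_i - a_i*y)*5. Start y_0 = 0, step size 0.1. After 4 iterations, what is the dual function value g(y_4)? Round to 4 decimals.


Dual ascent for LP: min 14*x1 + 13*x2, 4*x1 + 3*x2 = 7, 0 <= x_i <= 5
Step 1: y^k = 0.0, reduced costs: (14.0, 13.0)
  x^k = (0.0, 0.0), subgradient = b - a^T x = 7.0
  y^{k+1} = 0.0 + 0.1*7.0 = 0.7
Step 2: y^k = 0.7, reduced costs: (11.2, 10.9)
  x^k = (0.0, 0.0), subgradient = b - a^T x = 7.0
  y^{k+1} = 0.7 + 0.1*7.0 = 1.4
Step 3: y^k = 1.4, reduced costs: (8.4, 8.8)
  x^k = (0.0, 0.0), subgradient = b - a^T x = 7.0
  y^{k+1} = 1.4 + 0.1*7.0 = 2.1
Step 4: y^k = 2.1, reduced costs: (5.6, 6.7)
  x^k = (0.0, 0.0), subgradient = b - a^T x = 7.0
  y^{k+1} = 2.1 + 0.1*7.0 = 2.8
Dual objective at y_4 = 2.8: reduced costs (2.8, 4.6), box minimizer x = (0.0, 0.0)
g(y_4) = b*y + (c1 - a1*y)*x1 + (c2 - a2*y)*x2 = 7*2.8 + 2.8*0.0 + 4.6*0.0 = 19.6 + 0.0 + 0.0 = 19.6


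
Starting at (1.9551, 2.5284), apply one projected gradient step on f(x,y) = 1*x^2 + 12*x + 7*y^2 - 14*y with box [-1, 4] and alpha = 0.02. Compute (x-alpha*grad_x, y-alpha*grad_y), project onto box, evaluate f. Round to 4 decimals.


Step 1: Compute gradient at (1.9551, 2.5284).
grad_x = 2*1*1.9551 + 12 = 15.9102
grad_y = 2*7*2.5284 - 14 = 21.3976
Step 2: Gradient step.
x_raw = 1.9551 - 0.02*15.9102 = 1.6369
y_raw = 2.5284 - 0.02*21.3976 = 2.1004
Step 3: Project onto [-1, 4].
x_proj = clip(1.6369) = 1.6369
y_proj = clip(2.1004) = 2.1004
Step 4: Evaluate f.
f(1.6369, 2.1004) = 23.7991


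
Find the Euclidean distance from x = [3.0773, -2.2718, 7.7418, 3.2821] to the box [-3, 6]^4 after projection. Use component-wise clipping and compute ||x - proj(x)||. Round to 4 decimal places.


Project each component onto [-3, 6].
clip(3.0773) = 3.0773, clip(-2.2718) = -2.2718, clip(7.7418) = 6.0, clip(3.2821) = 3.2821
Projection = [3.0773, -2.2718, 6.0, 3.2821]
Squared diffs: [0.0, 0.0, 3.0339, 0.0]
Distance = sqrt(3.0339) = 1.7418


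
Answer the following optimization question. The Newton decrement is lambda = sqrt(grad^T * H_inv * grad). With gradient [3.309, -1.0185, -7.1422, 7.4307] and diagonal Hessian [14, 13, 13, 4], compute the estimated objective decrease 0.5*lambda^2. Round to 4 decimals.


Step 1: H is diagonal, so H^(-1) * g = [0.2364, -0.0783, -0.5494, 1.8577].
Step 2: g^T H^(-1) g = sum_i g_i^2 / H_ii
  = (3.309)^2/14 + (-1.0185)^2/13 + (-7.1422)^2/13 + (7.4307)^2/4
  = 0.7821 + 0.0798 + 3.9239 + 13.8038 = 18.5897
Step 3: Objective decrease = 0.5 * g^T H^(-1) g = 9.2948


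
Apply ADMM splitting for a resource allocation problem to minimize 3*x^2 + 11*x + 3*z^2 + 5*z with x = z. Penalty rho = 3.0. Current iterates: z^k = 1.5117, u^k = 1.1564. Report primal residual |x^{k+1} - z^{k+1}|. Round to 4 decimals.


ADMM iteration with rho = 3.0, z^k = 1.5117, u^k = 1.1564
Step 1: x-update.
Minimize 3*x^2 + 11*x + (3.0/2)*(x - 1.5117 + 1.1564)^2
FOC: (2*3 + 3.0)*x = -11 + 3.0*(1.5117 - 1.1564)
x^{k+1} = -1.1038
Step 2: z-update.
Minimize 3*z^2 + 5*z + (3.0/2)*(-1.1038 - z + 1.1564)^2
FOC: (2*3 + 3.0)*z = -5 + 3.0*(-1.1038 + 1.1564)
z^{k+1} = -0.538
Step 3: u-update.
u^{k+1} = 1.1564 - 1.1038 + 0.538 = 0.5906
Step 4: Primal residual = |-1.1038 + 0.538| = 0.5658


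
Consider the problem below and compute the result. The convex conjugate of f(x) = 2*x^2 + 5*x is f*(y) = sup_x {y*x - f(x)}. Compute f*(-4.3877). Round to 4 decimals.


f*(y) = sup_x {y*x - a*x^2 - b*x} = sup_x {(y-b)*x - a*x^2}
FOC: (y - b) - 2a*x = 0 => x* = (y - b)/(2a)
x* = (-4.3877 - 5)/(2*2) = -2.3469
f*(-4.3877) = (y-b)^2/(4a) = (-4.3877 - 5)^2/(4*2)
= 88.1289/8 = 11.0161


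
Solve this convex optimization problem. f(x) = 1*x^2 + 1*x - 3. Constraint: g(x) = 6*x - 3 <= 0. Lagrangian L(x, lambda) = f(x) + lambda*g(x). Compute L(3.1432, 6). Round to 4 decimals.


Step 1: Evaluate f(x).
f(3.1432) = 1*3.1432^2 + 1*3.1432 - 3 = 10.0229
Step 2: Evaluate g(x).
g(3.1432) = 6*3.1432 - 3 = 15.8592
Step 3: Compute Lagrangian.
L = 10.0229 + 6*15.8592 = 105.1781


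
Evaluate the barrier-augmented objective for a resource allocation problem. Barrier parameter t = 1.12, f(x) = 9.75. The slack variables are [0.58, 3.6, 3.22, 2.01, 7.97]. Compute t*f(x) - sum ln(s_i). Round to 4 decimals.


Step 1: Compute log-barrier.
ln values: [-0.5447, 1.2809, 1.1694, 0.6981, 2.0757]
phi = -(-0.5447 + 1.2809 + 1.1694 + 0.6981 + 2.0757) = -4.6794
Step 2: Compute augmented objective.
t*f(x) = 1.12*9.75 = 10.92
Total = 10.92 - 4.6794 = 6.2406


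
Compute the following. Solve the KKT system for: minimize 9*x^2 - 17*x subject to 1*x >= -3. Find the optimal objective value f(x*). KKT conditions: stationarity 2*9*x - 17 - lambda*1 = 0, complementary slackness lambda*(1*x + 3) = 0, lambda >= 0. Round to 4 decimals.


Step 1: Try lambda = 0 (constraint inactive).
Stationarity: 2*9*x - 17 = 0
x* = 17/(2*9) = 17/18 = 0.9444 (rounded; the exact value 17/18 is used below)
Check constraint: 1*0.9444 = 0.9444 >= -3 -- satisfied.
Step 2: Compute optimal value.
f(x*) = 9*(17/18)^2 - 17*(17/18) = -8.0278


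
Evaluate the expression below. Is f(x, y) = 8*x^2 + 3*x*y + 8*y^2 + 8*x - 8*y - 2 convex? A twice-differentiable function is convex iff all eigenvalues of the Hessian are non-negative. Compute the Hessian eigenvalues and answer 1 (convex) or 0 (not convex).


The Hessian of f(x,y) = 8*x^2 + 3*x*y + 8*y^2 + 8*x - 8*y - 2 is:
H = [[16, 3], [3, 16]]
Trace = 16 + 16 = 32
Determinant = 16*16 - (3)^2 = 247
Discriminant = (32)^2 - 4*247 = 36.0
Eigenvalues: lambda_1 = 13.0, lambda_2 = 19.0
The function is convex.

1


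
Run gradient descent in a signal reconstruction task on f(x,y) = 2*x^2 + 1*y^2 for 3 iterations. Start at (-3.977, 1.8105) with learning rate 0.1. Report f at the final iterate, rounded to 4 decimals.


Gradient descent on f(x,y) = 2*x^2 + 1*y^2.
Starting point: (-3.977, 1.8105), alpha = 0.1
Step 1: grad_x = 2*2*-3.977 = -15.908, grad_y = 2*1*1.8105 = 3.621
  x_1 = -3.977 - 0.1*-15.908 = -2.3862
  y_1 = 1.8105 - 0.1*3.621 = 1.4484
Step 2: grad_x = 2*2*-2.3862 = -9.5448, grad_y = 2*1*1.4484 = 2.8968
  x_2 = -2.3862 - 0.1*-9.5448 = -1.4317
  y_2 = 1.4484 - 0.1*2.8968 = 1.1587
Step 3: grad_x = 2*2*-1.4317 = -5.7269, grad_y = 2*1*1.1587 = 2.3174
  x_3 = -1.4317 - 0.1*-5.7269 = -0.859
  y_3 = 1.1587 - 0.1*2.3174 = 0.927
f(-0.859, 0.927) = 2*(-0.859)^2 + 1*0.927^2 = 2.3352


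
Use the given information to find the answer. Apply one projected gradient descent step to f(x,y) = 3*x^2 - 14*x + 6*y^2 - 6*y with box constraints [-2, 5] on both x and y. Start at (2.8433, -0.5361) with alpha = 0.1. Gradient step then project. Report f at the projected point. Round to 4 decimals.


Step 1: Compute gradient at (2.8433, -0.5361).
grad_x = 2*3*2.8433 - 14 = 3.0598
grad_y = 2*6*-0.5361 - 6 = -12.4332
Step 2: Gradient step.
x_raw = 2.8433 - 0.1*3.0598 = 2.5373
y_raw = -0.5361 - 0.1*-12.4332 = 0.7072
Step 3: Project onto [-2, 5].
x_proj = clip(2.5373) = 2.5373
y_proj = clip(0.7072) = 0.7072
Step 4: Evaluate f.
f(2.5373, 0.7072) = -17.4509


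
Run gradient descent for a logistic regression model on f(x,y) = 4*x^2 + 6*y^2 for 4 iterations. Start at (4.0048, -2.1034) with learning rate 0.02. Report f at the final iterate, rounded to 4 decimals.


Gradient descent on f(x,y) = 4*x^2 + 6*y^2.
Starting point: (4.0048, -2.1034), alpha = 0.02
Step 1: grad_x = 2*4*4.0048 = 32.0384, grad_y = 2*6*-2.1034 = -25.2408
  x_1 = 4.0048 - 0.02*32.0384 = 3.364
  y_1 = -2.1034 - 0.02*-25.2408 = -1.5986
Step 2: grad_x = 2*4*3.364 = 26.9123, grad_y = 2*6*-1.5986 = -19.183
  x_2 = 3.364 - 0.02*26.9123 = 2.8258
  y_2 = -1.5986 - 0.02*-19.183 = -1.2149
Step 3: grad_x = 2*4*2.8258 = 22.6063, grad_y = 2*6*-1.2149 = -14.5791
  x_3 = 2.8258 - 0.02*22.6063 = 2.3737
  y_3 = -1.2149 - 0.02*-14.5791 = -0.9233
Step 4: grad_x = 2*4*2.3737 = 18.9893, grad_y = 2*6*-0.9233 = -11.0801
  x_4 = 2.3737 - 0.02*18.9893 = 1.9939
  y_4 = -0.9233 - 0.02*-11.0801 = -0.7017
f(1.9939, -0.7017) = 4*1.9939^2 + 6*(-0.7017)^2 = 18.8568


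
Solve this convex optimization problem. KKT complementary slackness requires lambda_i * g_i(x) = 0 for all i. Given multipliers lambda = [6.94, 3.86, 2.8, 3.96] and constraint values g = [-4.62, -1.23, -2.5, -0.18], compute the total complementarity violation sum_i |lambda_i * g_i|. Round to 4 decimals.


KKT complementary slackness check:
lambda_1 * g_1 = 6.94 * -4.62 = -32.0628
lambda_2 * g_2 = 3.86 * -1.23 = -4.7478
lambda_3 * g_3 = 2.8 * -2.5 = -7.0
lambda_4 * g_4 = 3.96 * -0.18 = -0.7128
Total violation = 32.0628 + 4.7478 + 7.0 + 0.7128 = 44.5234


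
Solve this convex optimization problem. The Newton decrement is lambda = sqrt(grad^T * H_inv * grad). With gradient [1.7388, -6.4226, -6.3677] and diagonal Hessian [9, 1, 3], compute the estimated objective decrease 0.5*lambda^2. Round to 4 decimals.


Step 1: H is diagonal, so H^(-1) * g = [0.1932, -6.4226, -2.1226].
Step 2: g^T H^(-1) g = sum_i g_i^2 / H_ii
  = (1.7388)^2/9 + (-6.4226)^2/1 + (-6.3677)^2/3
  = 0.3359 + 41.2498 + 13.5159 = 55.1016
Step 3: Objective decrease = 0.5 * g^T H^(-1) g = 27.5508


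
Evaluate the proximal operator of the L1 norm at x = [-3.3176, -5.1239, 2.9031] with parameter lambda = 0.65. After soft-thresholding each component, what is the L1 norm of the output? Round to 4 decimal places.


Soft-thresholding with lambda = 0.65:
prox(-3.3176) = sign(-3.3176)*max(|-3.3176| - 0.65, 0) = -2.6676
prox(-5.1239) = sign(-5.1239)*max(|-5.1239| - 0.65, 0) = -4.4739
prox(2.9031) = sign(2.9031)*max(|2.9031| - 0.65, 0) = 2.2531
prox(x) = [-2.6676, -4.4739, 2.2531]
||prox(x)||_1 = 2.6676 + 4.4739 + 2.2531 = 9.3946


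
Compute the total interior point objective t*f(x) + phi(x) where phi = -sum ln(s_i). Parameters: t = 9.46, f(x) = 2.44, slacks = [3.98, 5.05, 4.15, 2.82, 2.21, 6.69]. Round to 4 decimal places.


Step 1: Compute log-barrier.
ln values: [1.3813, 1.6194, 1.4231, 1.0367, 0.793, 1.9006]
phi = -(1.3813 + 1.6194 + 1.4231 + 1.0367 + 0.793 + 1.9006) = -8.1541
Step 2: Compute augmented objective.
t*f(x) = 9.46*2.44 = 23.0824
Total = 23.0824 - 8.1541 = 14.9283


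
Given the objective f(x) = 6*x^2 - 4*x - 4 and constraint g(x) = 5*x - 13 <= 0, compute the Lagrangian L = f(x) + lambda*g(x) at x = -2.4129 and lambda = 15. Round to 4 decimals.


Step 1: Evaluate f(x).
f(-2.4129) = 6*(-2.4129)^2 - 4*(-2.4129) - 4 = 40.5841
Step 2: Evaluate g(x).
g(-2.4129) = 5*-2.4129 - 13 = -25.0645
Step 3: Compute Lagrangian.
L = 40.5841 + 15*-25.0645 = -335.3834


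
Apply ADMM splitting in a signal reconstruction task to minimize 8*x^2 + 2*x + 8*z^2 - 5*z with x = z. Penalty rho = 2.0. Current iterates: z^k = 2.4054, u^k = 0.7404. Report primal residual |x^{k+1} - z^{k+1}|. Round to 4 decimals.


ADMM iteration with rho = 2.0, z^k = 2.4054, u^k = 0.7404
Step 1: x-update.
Minimize 8*x^2 + 2*x + (2.0/2)*(x - 2.4054 + 0.7404)^2
FOC: (2*8 + 2.0)*x = -2 + 2.0*(2.4054 - 0.7404)
x^{k+1} = 0.0739
Step 2: z-update.
Minimize 8*z^2 - 5*z + (2.0/2)*(0.0739 - z + 0.7404)^2
FOC: (2*8 + 2.0)*z = 5 + 2.0*(0.0739 + 0.7404)
z^{k+1} = 0.3683
Step 3: u-update.
u^{k+1} = 0.7404 + 0.0739 - 0.3683 = 0.446
Step 4: Primal residual = |0.0739 - 0.3683| = 0.2944


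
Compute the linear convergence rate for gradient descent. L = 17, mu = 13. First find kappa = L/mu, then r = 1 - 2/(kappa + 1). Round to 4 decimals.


Step 1: Compute the condition number.
kappa = L/mu = 17/13 = 1.3077
Step 2: Compute the convergence rate.
r = 1 - 2/(kappa + 1) = 1 - 2*mu/(L + mu) = (L - mu)/(L + mu) = 4/30 = 0.1333


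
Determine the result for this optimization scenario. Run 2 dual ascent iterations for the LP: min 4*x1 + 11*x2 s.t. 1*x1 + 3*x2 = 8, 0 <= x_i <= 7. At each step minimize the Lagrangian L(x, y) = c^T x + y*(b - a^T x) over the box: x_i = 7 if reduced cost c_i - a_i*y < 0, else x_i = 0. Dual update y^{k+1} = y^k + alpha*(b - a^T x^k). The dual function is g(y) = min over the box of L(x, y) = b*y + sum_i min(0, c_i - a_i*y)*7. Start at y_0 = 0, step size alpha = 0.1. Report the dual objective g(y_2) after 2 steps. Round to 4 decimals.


Dual ascent for LP: min 4*x1 + 11*x2, 1*x1 + 3*x2 = 8, 0 <= x_i <= 7
Step 1: y^k = 0.0, reduced costs: (4.0, 11.0)
  x^k = (0.0, 0.0), subgradient = b - a^T x = 8.0
  y^{k+1} = 0.0 + 0.1*8.0 = 0.8
Step 2: y^k = 0.8, reduced costs: (3.2, 8.6)
  x^k = (0.0, 0.0), subgradient = b - a^T x = 8.0
  y^{k+1} = 0.8 + 0.1*8.0 = 1.6
Dual objective at y_2 = 1.6: reduced costs (2.4, 6.2), box minimizer x = (0.0, 0.0)
g(y_2) = b*y + (c1 - a1*y)*x1 + (c2 - a2*y)*x2 = 8*1.6 + 2.4*0.0 + 6.2*0.0 = 12.8 + 0.0 + 0.0 = 12.8


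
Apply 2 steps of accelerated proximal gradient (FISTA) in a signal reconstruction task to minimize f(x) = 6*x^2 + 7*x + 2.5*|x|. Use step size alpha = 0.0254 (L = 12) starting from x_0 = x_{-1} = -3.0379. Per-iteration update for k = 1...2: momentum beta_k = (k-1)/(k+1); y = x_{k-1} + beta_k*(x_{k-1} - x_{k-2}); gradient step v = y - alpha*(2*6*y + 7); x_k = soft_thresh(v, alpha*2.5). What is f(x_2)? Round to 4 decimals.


FISTA on f(x) = 6*x^2 + 7*x + 2.5*|x|
L = 12, alpha = 0.0254
Iteration 1: beta = 0.0, y = -3.0379 + 0.0*(-3.0379 + 3.0379) = -3.0379
  grad(y) = -29.4548, v = y - alpha*grad = -2.2897
  prox(v) = soft_thresh(-2.2897, 0.0635) = -2.2262
Iteration 2: beta = 0.3333, y = -2.2262 + 0.3333*(-2.2262 + 3.0379) = -1.9557
  grad(y) = -16.4684, v = y - alpha*grad = -1.5374
  prox(v) = soft_thresh(-1.5374, 0.0635) = -1.4739
f(x_2) = 6*(-1.4739)^2 + 7*(-1.4739) + 2.5*|-1.4739| = 6.4017


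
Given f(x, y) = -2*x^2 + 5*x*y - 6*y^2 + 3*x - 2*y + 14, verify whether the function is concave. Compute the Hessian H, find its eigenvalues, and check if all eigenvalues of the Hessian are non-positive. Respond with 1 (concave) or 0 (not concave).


The Hessian of f(x,y) = -2*x^2 + 5*x*y - 6*y^2 + 3*x - 2*y + 14 is:
H = [[-4, 5], [5, -12]]
Trace = -4 - 12 = -16
Determinant = -4*-12 - (5)^2 = 23
Discriminant = (-16)^2 - 4*23 = 164.0
Eigenvalues: lambda_1 = -14.4031, lambda_2 = -1.5969
The function is concave.

1


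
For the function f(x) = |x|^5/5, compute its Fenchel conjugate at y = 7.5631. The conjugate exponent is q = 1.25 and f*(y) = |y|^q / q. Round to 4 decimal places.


The conjugate exponent q satisfies 1/p + 1/q = 1.
p = 5, so q = 5/(5 - 1) = 1.25
|y|^q = 7.5631^1.25 = 12.5422
f*(7.5631) = 12.5422 / 1.25 = 10.0338


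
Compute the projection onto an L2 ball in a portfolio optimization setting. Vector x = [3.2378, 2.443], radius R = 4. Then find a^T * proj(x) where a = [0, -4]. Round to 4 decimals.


Step 1: Compute ||x|| (intermediates to 6 decimals).
||x|| = sqrt(3.2378^2 + 2.443^2) = 4.056057
Step 2: Project.
Since ||x|| > R, scale = R/||x|| = 4/4.056057 = 0.986179, proj(x) = scale * x
proj(x) = [3.19305, 2.409235]
Step 3: Dot product.
a^T * proj(x) = 0*3.19305 - 4*2.409235 = -9.6369


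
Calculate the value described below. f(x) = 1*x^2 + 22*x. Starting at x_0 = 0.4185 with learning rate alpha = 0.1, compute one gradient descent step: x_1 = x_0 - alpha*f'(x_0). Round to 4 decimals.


We compute the gradient at x_0 and apply the update.
f'(x) = 2*x + 22
f'(0.4185) = 2*0.4185 + 22 = 22.837
x_1 = 0.4185 - 0.1*22.837 = -1.8652


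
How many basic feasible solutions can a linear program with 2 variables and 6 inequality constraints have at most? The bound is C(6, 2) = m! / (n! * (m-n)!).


Each vertex corresponds to some choice of n active constraints out of m, so the number of vertices is at most C(m, n) = m! / (n!(m-n)!).
m = 6, n = 2
Numerator: 6 * 5
Denominator: 2! = 2
C(6, 2) = 15


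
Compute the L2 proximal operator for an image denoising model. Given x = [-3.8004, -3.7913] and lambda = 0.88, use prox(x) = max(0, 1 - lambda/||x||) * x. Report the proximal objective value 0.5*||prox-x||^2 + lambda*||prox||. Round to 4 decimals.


Step 1: Compute ||x||.
||x|| = 5.3681
Step 2: Compute scaling factor.
scale = max(0, 1 - 0.88/5.3681) = 0.8361
Step 3: prox(x) = [-3.1774, -3.1698]
||prox(x)|| = 4.4881
Step 4: Proximal objective.
0.5*||prox-x||^2 = 0.3872
lambda*||prox|| = 3.9495
Total = 4.3368


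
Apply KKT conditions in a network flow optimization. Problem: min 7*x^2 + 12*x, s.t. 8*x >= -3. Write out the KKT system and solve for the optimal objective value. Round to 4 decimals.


Step 1: Try lambda = 0 (constraint inactive).
x_unc = -12/(2*7) = -0.8571
Check: 8*-0.8571 = -6.8568 < -3 -- violated!
Step 2: Constraint must be active: 8*x = -3
x* = -3/8 = -0.375
lambda = (2*7*(-0.375) + 12)/8 = 0.8438
Step 3: Compute optimal value.
f(x*) = 7*(-0.375)^2 + 12*(-0.375) = -3.5156


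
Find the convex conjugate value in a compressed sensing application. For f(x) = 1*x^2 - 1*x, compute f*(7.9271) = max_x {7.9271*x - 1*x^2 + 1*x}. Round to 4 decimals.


f*(y) = sup_x {y*x - a*x^2 - b*x} = sup_x {(y-b)*x - a*x^2}
FOC: (y - b) - 2a*x = 0 => x* = (y - b)/(2a)
x* = (7.9271 + 1)/(2*1) = 4.4636
f*(7.9271) = (y-b)^2/(4a) = (7.9271 + 1)^2/(4*1)
= 79.6931/4 = 19.9233


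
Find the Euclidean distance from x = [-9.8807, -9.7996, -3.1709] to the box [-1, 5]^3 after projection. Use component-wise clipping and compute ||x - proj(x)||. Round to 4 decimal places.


Project each component onto [-1, 5].
clip(-9.8807) = -1.0, clip(-9.7996) = -1.0, clip(-3.1709) = -1.0
Projection = [-1.0, -1.0, -1.0]
Squared diffs: [78.8668, 77.433, 4.7128]
Distance = sqrt(161.0126) = 12.6891


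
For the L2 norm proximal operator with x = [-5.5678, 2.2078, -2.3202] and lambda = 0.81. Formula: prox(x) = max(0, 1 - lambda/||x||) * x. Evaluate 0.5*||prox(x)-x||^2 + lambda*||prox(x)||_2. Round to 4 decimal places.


Step 1: Compute ||x||.
||x|| = 6.4232
Step 2: Compute scaling factor.
scale = max(0, 1 - 0.81/6.4232) = 0.8739
Step 3: prox(x) = [-4.8657, 1.9294, -2.0276]
||prox(x)|| = 5.6132
Step 4: Proximal objective.
0.5*||prox-x||^2 = 0.3281
lambda*||prox|| = 4.5467
Total = 4.8748


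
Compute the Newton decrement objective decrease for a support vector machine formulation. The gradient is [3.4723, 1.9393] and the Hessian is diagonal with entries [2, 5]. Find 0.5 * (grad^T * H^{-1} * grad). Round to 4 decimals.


Step 1: H is diagonal, so H^(-1) * g = [1.7362, 0.3879].
Step 2: g^T H^(-1) g = sum_i g_i^2 / H_ii
  = (3.4723)^2/2 + (1.9393)^2/5
  = 6.0284 + 0.7522 = 6.7806
Step 3: Objective decrease = 0.5 * g^T H^(-1) g = 3.3903


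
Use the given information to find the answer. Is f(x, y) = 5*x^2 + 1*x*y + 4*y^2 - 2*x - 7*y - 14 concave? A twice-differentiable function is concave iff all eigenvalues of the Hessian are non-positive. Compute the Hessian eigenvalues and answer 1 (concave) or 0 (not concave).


The Hessian of f(x,y) = 5*x^2 + 1*x*y + 4*y^2 - 2*x - 7*y - 14 is:
H = [[10, 1], [1, 8]]
Trace = 10 + 8 = 18
Determinant = 10*8 - (1)^2 = 79
Discriminant = (18)^2 - 4*79 = 8.0
Eigenvalues: lambda_1 = 7.5858, lambda_2 = 10.4142
The function is not concave.

0
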